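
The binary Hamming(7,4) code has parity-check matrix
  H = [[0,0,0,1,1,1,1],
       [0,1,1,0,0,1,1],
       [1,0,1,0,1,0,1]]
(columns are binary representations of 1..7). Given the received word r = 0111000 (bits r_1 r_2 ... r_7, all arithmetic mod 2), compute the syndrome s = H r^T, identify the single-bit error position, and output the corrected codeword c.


s = (1, 0, 1)^T, error position = 5, corrected codeword c = 0111100

Compute s = H r^T mod 2 one row at a time:
  s_1 = 1 + 0 + 0 + 0 = 1 ≡ 1 (mod 2).
  s_2 = 1 + 1 + 0 + 0 = 2 ≡ 0 (mod 2).
  s_3 = 0 + 1 + 0 + 0 = 1 ≡ 1 (mod 2).
s = (1, 0, 1)^T — this equals column 5 of H (binary 101), so error is at position 5.
Correct: flip bit 5 of r = 0111000 to get c = 0111100.


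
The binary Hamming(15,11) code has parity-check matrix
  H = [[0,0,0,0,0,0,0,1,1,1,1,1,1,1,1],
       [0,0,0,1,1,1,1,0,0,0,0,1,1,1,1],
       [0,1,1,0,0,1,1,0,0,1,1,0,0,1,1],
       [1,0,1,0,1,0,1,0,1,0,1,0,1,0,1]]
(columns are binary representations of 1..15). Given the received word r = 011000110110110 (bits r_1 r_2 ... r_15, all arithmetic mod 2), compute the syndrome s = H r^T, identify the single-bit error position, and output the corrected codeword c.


s = (1, 1, 0, 0)^T, error position = 12, corrected codeword c = 011000110111110

Compute s = H r^T mod 2 one row at a time:
  s_1 = 1 + 0 + 1 + 1 + 0 + 1 + 1 + 0 = 5 ≡ 1 (mod 2).
  s_2 = 0 + 0 + 0 + 1 + 0 + 1 + 1 + 0 = 3 ≡ 1 (mod 2).
  s_3 = 1 + 1 + 0 + 1 + 1 + 1 + 1 + 0 = 6 ≡ 0 (mod 2).
  s_4 = 0 + 1 + 0 + 1 + 0 + 1 + 1 + 0 = 4 ≡ 0 (mod 2).
s = (1, 1, 0, 0)^T — this equals column 12 of H (binary 1100), so error is at position 12.
Correct: flip bit 12 of r = 011000110110110 to get c = 011000110111110.


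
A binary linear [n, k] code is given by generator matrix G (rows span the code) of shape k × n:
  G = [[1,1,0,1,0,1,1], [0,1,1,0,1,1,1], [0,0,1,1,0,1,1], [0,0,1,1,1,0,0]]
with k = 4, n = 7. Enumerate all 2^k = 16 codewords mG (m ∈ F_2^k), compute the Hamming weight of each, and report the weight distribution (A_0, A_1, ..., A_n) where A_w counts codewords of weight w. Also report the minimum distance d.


Weight distribution: A_0 = 1, A_1 = 1, A_2 = 1, A_3 = 4, A_4 = 5, A_5 = 3, A_6 = 1. Minimum distance d = 1.

Enumerate all 2^4 = 16 messages m ∈ F_2^4.
For each, compute codeword c = mG in F_2^7, then tally its weight.
  m = 0000 → c = 0000000, weight = 0.
  m = 1000 → c = 1101011, weight = 5.
  m = 0100 → c = 0110111, weight = 5.
  m = 1100 → c = 1011100, weight = 4.
  m = 0010 → c = 0011011, weight = 4.
  m = 1010 → c = 1110000, weight = 3.
  m = 0110 → c = 0101100, weight = 3.
  m = 1110 → c = 1000111, weight = 4.
  m = 0001 → c = 0011100, weight = 3.
  m = 1001 → c = 1110111, weight = 6.
  m = 0101 → c = 0101011, weight = 4.
  m = 1101 → c = 1000000, weight = 1.
  m = 0011 → c = 0000111, weight = 3.
  m = 1011 → c = 1101100, weight = 4.
  m = 0111 → c = 0110000, weight = 2.
  m = 1111 → c = 1011011, weight = 5.
Tally weights:
  weight 0: 1 codewords.
  weight 1: 1 codewords.
  weight 2: 1 codewords.
  weight 3: 4 codewords.
  weight 4: 5 codewords.
  weight 5: 3 codewords.
  weight 6: 1 codewords.
Minimum distance d = smallest w > 0 with A_w > 0 = 1.
Sanity: Σ A_w = 16 = 2^4 = 16 ✓.


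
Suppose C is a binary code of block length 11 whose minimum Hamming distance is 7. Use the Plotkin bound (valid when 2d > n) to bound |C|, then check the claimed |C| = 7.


Plotkin bound M ≤ 4; given |C| = 7 > bound (violated).

Check applicability: 2d = 14, n = 11.
2d − n = 3 > 0, so Plotkin applies.
Compute d/(2d−n) = 7/3 ≈ 2.3333.
⌊d/(2d−n)⌋ = 2.
Plotkin bound: M ≤ 2·2 = 4.
Given |C| = 7, check: VIOLATED.
This |C| is above the Plotkin bound, so no binary code with n = 11, d = 7 and 7 codewords exists.


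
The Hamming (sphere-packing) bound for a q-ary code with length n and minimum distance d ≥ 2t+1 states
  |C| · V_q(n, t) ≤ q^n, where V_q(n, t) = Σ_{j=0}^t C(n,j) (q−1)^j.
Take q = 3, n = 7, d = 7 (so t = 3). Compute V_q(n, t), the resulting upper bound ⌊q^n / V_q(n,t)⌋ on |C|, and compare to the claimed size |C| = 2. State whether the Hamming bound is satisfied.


V_q(n, t) = 379, q^n = 2187, Hamming bound = 5, |C| = 2 ≤ bound (satisfied).

Step 1: Compute V_q(n, t) = Σ_{j=0}^3 C(n, j) (q−1)^j.
  j = 0: C(7,0)·(2)^0 = 1·1 = 1.
  j = 1: C(7,1)·(2)^1 = 7·2 = 14.
  j = 2: C(7,2)·(2)^2 = 21·4 = 84.
  j = 3: C(7,3)·(2)^3 = 35·8 = 280.
  V_q(n, t) = 1 + 14 + 84 + 280 = 379.
Step 2: q^n = 3^7 = 2187.
Step 3: Hamming bound ⌊q^n / V_q(n,t)⌋ = ⌊2187/379⌋ = 5.
Step 4: Compare |C| = 2 to 5: satisfied.
The claimed |C| lies below the Hamming bound.


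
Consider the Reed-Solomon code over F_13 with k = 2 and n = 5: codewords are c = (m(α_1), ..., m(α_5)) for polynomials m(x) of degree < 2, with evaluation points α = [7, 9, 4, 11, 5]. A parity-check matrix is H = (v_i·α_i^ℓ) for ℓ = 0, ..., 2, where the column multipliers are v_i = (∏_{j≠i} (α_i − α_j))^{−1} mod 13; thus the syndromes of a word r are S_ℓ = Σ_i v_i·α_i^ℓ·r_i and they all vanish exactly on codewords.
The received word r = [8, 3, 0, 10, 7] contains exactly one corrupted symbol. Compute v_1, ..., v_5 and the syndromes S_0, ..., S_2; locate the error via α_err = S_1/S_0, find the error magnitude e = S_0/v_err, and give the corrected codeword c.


S = (3, 1, 9), error at position 2, error magnitude e = 7, c = [8, 9, 0, 10, 7].

Step 1: column multipliers v_i = (∏_{j≠i}(α_i − α_j))^{−1} mod 13.
  i = 1 (α = 7): (7−9)(7−4)(7−11)(7−5) = (−2)·3·(−4)·2 = 48 ≡ 9, so v_1 = 9^{−1} = 3 (mod 13).
  i = 2 (α = 9): (9−7)(9−4)(9−11)(9−5) = 2·5·(−2)·4 = −80 ≡ 11, so v_2 = 11^{−1} = 6 (mod 13).
  i = 3 (α = 4): (4−7)(4−9)(4−11)(4−5) = (−3)·(−5)·(−7)·(−1) = 105 ≡ 1, so v_3 = 1^{−1} = 1 (mod 13).
  i = 4 (α = 11): (11−7)(11−9)(11−4)(11−5) = 4·2·7·6 = 336 ≡ 11, so v_4 = 11^{−1} = 6 (mod 13).
  i = 5 (α = 5): (5−7)(5−9)(5−4)(5−11) = (−2)·(−4)·1·(−6) = −48 ≡ 4, so v_5 = 4^{−1} = 10 (mod 13).
  v = [3, 6, 1, 6, 10].
Step 2: syndromes of r = [8, 3, 0, 10, 7] (all sums mod 13).
  S_0 = Σ v_i r_i = 3·8 + 6·3 + 1·0 + 6·10 + 10·7 = 172 ≡ 3.
  S_1 = Σ v_i α_i r_i = 3·7·8 + 6·9·3 + 1·4·0 + 6·11·10 + 10·5·7 = 1340 ≡ 1.
  α_i^2 mod 13 = [10, 3, 3, 4, 12].
  S_2 = Σ v_i α_i^2 r_i = 3·10·8 + 6·3·3 + 1·3·0 + 6·4·10 + 10·12·7 = 1374 ≡ 9.
  S = (3, 1, 9) ≠ 0, so r is not a codeword (an error is present).
Step 3: locate the error. For a single error e at position i, S_ℓ = v_i·e·α_i^ℓ, so α_err = S_1/S_0.
  S_0^{−1} = 3^{−1} = 9 (mod 13), so α_err = 1·9 = 9 ≡ 9 = α_2. Error position i = 2.
  Consistency check: S_2/S_1 = 9·1 = 9 ≡ 9 = α_err ✓ (single-error assumption holds).
Step 4: error magnitude e = S_0/v_2 = S_0·∏_{j≠2}(α_2 − α_j) = 3·11 = 33 ≡ 7 (mod 13).
Step 5: correct position 2: c_2 = r_2 − e = 3 − 7 ≡ 9 (mod 13). Hence c = [8, 9, 0, 10, 7].
  Check: interpolating c through the α_i gives m(x) = 11 + 7·x (degree < 2) with m(α_i) = c_i for every i, so c is indeed a codeword.


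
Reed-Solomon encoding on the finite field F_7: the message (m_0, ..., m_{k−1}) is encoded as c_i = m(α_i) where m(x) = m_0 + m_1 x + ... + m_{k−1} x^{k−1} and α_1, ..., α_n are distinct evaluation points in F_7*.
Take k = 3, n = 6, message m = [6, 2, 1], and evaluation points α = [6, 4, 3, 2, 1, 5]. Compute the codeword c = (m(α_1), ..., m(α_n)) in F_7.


c = [5, 2, 0, 0, 2, 6]

Message polynomial: m(x) = 6 + 2·x + 1·x^2 (mod 7).
For each evaluation point α_i, compute m(α_i) mod 7:
  α_1 = 6: Horner steps 1 → 1 → 5, so m(6) = 5.
  α_2 = 4: Horner steps 1 → 6 → 2, so m(4) = 2.
  α_3 = 3: Horner steps 1 → 5 → 0, so m(3) = 0.
  α_4 = 2: Horner steps 1 → 4 → 0, so m(2) = 0.
  α_5 = 1: Horner steps 1 → 3 → 2, so m(1) = 2.
  α_6 = 5: Horner steps 1 → 0 → 6, so m(5) = 6.
Codeword c = [5, 2, 0, 0, 2, 6] ∈ F_7^6.


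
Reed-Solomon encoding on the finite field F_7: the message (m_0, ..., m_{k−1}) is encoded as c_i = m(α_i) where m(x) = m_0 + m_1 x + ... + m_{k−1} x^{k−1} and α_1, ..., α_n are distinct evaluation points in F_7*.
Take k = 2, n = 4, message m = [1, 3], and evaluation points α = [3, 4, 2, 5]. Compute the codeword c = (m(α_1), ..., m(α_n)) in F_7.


c = [3, 6, 0, 2]

Message polynomial: m(x) = 1 + 3·x (mod 7).
For each evaluation point α_i, compute m(α_i) mod 7:
  α_1 = 3: Horner steps 3 → 3, so m(3) = 3.
  α_2 = 4: Horner steps 3 → 6, so m(4) = 6.
  α_3 = 2: Horner steps 3 → 0, so m(2) = 0.
  α_4 = 5: Horner steps 3 → 2, so m(5) = 2.
Codeword c = [3, 6, 0, 2] ∈ F_7^4.


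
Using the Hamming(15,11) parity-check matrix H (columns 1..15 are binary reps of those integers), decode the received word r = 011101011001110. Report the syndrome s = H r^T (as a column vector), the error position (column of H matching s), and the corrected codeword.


s = (1, 1, 0, 1)^T, error position = 13, corrected codeword c = 011101011001010

Compute s = H r^T mod 2 one row at a time:
  s_1 = 1 + 1 + 0 + 0 + 1 + 1 + 1 + 0 = 5 ≡ 1 (mod 2).
  s_2 = 1 + 0 + 1 + 0 + 1 + 1 + 1 + 0 = 5 ≡ 1 (mod 2).
  s_3 = 1 + 1 + 1 + 0 + 0 + 0 + 1 + 0 = 4 ≡ 0 (mod 2).
  s_4 = 0 + 1 + 0 + 0 + 1 + 0 + 1 + 0 = 3 ≡ 1 (mod 2).
s = (1, 1, 0, 1)^T — this equals column 13 of H (binary 1101), so error is at position 13.
Correct: flip bit 13 of r = 011101011001110 to get c = 011101011001010.


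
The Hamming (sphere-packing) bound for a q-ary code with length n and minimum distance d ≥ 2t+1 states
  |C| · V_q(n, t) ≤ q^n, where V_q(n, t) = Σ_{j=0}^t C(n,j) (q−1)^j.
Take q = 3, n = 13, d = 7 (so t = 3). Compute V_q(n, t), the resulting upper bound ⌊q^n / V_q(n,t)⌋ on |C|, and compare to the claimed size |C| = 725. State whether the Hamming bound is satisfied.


V_q(n, t) = 2627, q^n = 1594323, Hamming bound = 606, |C| = 725 > bound (violated).

Step 1: Compute V_q(n, t) = Σ_{j=0}^3 C(n, j) (q−1)^j.
  j = 0: C(13,0)·(2)^0 = 1·1 = 1.
  j = 1: C(13,1)·(2)^1 = 13·2 = 26.
  j = 2: C(13,2)·(2)^2 = 78·4 = 312.
  j = 3: C(13,3)·(2)^3 = 286·8 = 2288.
  V_q(n, t) = 1 + 26 + 312 + 2288 = 2627.
Step 2: q^n = 3^13 = 1594323.
Step 3: Hamming bound ⌊q^n / V_q(n,t)⌋ = ⌊1594323/2627⌋ = 606.
Step 4: Compare |C| = 725 to 606: violated.
The claimed |C| lies above the Hamming bound, so no 3-ary code of length 13 with d ≥ 7 can have 725 codewords.


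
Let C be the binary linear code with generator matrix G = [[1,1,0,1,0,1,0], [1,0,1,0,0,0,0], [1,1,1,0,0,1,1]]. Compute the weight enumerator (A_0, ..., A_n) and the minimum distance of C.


Weight distribution: A_0 = 1, A_2 = 1, A_3 = 3, A_4 = 2, A_5 = 1. Minimum distance d = 2.

Enumerate all 2^3 = 8 messages m ∈ F_2^3.
For each, compute codeword c = mG in F_2^7, then tally its weight.
  m = 000 → c = 0000000, weight = 0.
  m = 100 → c = 1101010, weight = 4.
  m = 010 → c = 1010000, weight = 2.
  m = 110 → c = 0111010, weight = 4.
  m = 001 → c = 1110011, weight = 5.
  m = 101 → c = 0011001, weight = 3.
  m = 011 → c = 0100011, weight = 3.
  m = 111 → c = 1001001, weight = 3.
Tally weights:
  weight 0: 1 codewords.
  weight 2: 1 codewords.
  weight 3: 3 codewords.
  weight 4: 2 codewords.
  weight 5: 1 codewords.
Minimum distance d = smallest w > 0 with A_w > 0 = 2.
Sanity: Σ A_w = 8 = 2^3 = 8 ✓.


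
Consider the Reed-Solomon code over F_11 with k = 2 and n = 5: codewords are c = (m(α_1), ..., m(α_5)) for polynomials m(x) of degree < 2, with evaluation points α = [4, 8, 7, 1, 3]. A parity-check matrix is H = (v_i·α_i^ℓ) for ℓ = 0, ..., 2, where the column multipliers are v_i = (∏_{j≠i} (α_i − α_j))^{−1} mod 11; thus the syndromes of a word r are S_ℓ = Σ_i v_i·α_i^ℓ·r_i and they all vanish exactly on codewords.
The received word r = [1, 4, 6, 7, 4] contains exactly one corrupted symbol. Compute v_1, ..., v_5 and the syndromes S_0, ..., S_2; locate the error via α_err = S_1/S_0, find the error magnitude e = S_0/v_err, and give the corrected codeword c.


S = (3, 9, 5), error at position 5, error magnitude e = 1, c = [1, 4, 6, 7, 3].

Step 1: column multipliers v_i = (∏_{j≠i}(α_i − α_j))^{−1} mod 11.
  i = 1 (α = 4): (4−8)(4−7)(4−1)(4−3) = (−4)·(−3)·3·1 = 36 ≡ 3, so v_1 = 3^{−1} = 4 (mod 11).
  i = 2 (α = 8): (8−4)(8−7)(8−1)(8−3) = 4·1·7·5 = 140 ≡ 8, so v_2 = 8^{−1} = 7 (mod 11).
  i = 3 (α = 7): (7−4)(7−8)(7−1)(7−3) = 3·(−1)·6·4 = −72 ≡ 5, so v_3 = 5^{−1} = 9 (mod 11).
  i = 4 (α = 1): (1−4)(1−8)(1−7)(1−3) = (−3)·(−7)·(−6)·(−2) = 252 ≡ 10, so v_4 = 10^{−1} = 10 (mod 11).
  i = 5 (α = 3): (3−4)(3−8)(3−7)(3−1) = (−1)·(−5)·(−4)·2 = −40 ≡ 4, so v_5 = 4^{−1} = 3 (mod 11).
  v = [4, 7, 9, 10, 3].
Step 2: syndromes of r = [1, 4, 6, 7, 4] (all sums mod 11).
  S_0 = Σ v_i r_i = 4·1 + 7·4 + 9·6 + 10·7 + 3·4 = 168 ≡ 3.
  S_1 = Σ v_i α_i r_i = 4·4·1 + 7·8·4 + 9·7·6 + 10·1·7 + 3·3·4 = 724 ≡ 9.
  α_i^2 mod 11 = [5, 9, 5, 1, 9].
  S_2 = Σ v_i α_i^2 r_i = 4·5·1 + 7·9·4 + 9·5·6 + 10·1·7 + 3·9·4 = 720 ≡ 5.
  S = (3, 9, 5) ≠ 0, so r is not a codeword (an error is present).
Step 3: locate the error. For a single error e at position i, S_ℓ = v_i·e·α_i^ℓ, so α_err = S_1/S_0.
  S_0^{−1} = 3^{−1} = 4 (mod 11), so α_err = 9·4 = 36 ≡ 3 = α_5. Error position i = 5.
  Consistency check: S_2/S_1 = 5·5 = 25 ≡ 3 = α_err ✓ (single-error assumption holds).
Step 4: error magnitude e = S_0/v_5 = S_0·∏_{j≠5}(α_5 − α_j) = 3·4 = 12 ≡ 1 (mod 11).
Step 5: correct position 5: c_5 = r_5 − e = 4 − 1 ≡ 3 (mod 11). Hence c = [1, 4, 6, 7, 3].
  Check: interpolating c through the α_i gives m(x) = 9 + 9·x (degree < 2) with m(α_i) = c_i for every i, so c is indeed a codeword.


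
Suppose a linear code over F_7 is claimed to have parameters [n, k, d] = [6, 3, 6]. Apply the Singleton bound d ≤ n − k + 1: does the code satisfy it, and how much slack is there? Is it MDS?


Singleton RHS = n − k + 1 = 4, slack = -2, bound violated (no such code; not MDS).

Singleton bound: d ≤ n − k + 1.
Here n = 6, k = 3, so n − k + 1 = 4.
Given d = 6, check d ≤ 4: NO.
Slack = (n − k + 1) − d = -2.
The slack is negative: d = 6 exceeds n − k + 1 = 4 by 2, so the Singleton bound is violated and no linear [6, 3, 6]_7 code can exist. In particular it is not MDS (MDS requires d = n − k + 1 exactly).
Description: the claimed parameters are [6, 3, 6]_7; such a code would be impossible (violates the Singleton bound).


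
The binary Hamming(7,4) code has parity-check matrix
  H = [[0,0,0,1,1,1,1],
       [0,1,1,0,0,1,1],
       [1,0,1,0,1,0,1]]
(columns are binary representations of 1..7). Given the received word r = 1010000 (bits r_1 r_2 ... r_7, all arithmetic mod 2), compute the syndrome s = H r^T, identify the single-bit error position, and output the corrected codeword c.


s = (0, 1, 0)^T, error position = 2, corrected codeword c = 1110000

Compute s = H r^T mod 2 one row at a time:
  s_1 = 0 + 0 + 0 + 0 = 0 ≡ 0 (mod 2).
  s_2 = 0 + 1 + 0 + 0 = 1 ≡ 1 (mod 2).
  s_3 = 1 + 1 + 0 + 0 = 2 ≡ 0 (mod 2).
s = (0, 1, 0)^T — this equals column 2 of H (binary 010), so error is at position 2.
Correct: flip bit 2 of r = 1010000 to get c = 1110000.


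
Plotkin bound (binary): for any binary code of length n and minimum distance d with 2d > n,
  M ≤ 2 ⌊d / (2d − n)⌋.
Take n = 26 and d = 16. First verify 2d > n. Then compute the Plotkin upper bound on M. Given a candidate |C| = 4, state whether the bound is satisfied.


Plotkin bound M ≤ 4; given |C| = 4 ≤ bound (satisfied).

Check applicability: 2d = 32, n = 26.
2d − n = 6 > 0, so Plotkin applies.
Compute d/(2d−n) = 16/6 ≈ 2.6667.
⌊d/(2d−n)⌋ = 2.
Plotkin bound: M ≤ 2·2 = 4.
Given |C| = 4, check: satisfied.
This |C| is at the Plotkin bound.


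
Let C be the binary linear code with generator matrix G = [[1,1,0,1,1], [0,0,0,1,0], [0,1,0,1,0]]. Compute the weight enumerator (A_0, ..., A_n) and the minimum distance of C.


Weight distribution: A_0 = 1, A_1 = 2, A_2 = 2, A_3 = 2, A_4 = 1. Minimum distance d = 1.

Enumerate all 2^3 = 8 messages m ∈ F_2^3.
For each, compute codeword c = mG in F_2^5, then tally its weight.
  m = 000 → c = 00000, weight = 0.
  m = 100 → c = 11011, weight = 4.
  m = 010 → c = 00010, weight = 1.
  m = 110 → c = 11001, weight = 3.
  m = 001 → c = 01010, weight = 2.
  m = 101 → c = 10001, weight = 2.
  m = 011 → c = 01000, weight = 1.
  m = 111 → c = 10011, weight = 3.
Tally weights:
  weight 0: 1 codewords.
  weight 1: 2 codewords.
  weight 2: 2 codewords.
  weight 3: 2 codewords.
  weight 4: 1 codewords.
Minimum distance d = smallest w > 0 with A_w > 0 = 1.
Sanity: Σ A_w = 8 = 2^3 = 8 ✓.


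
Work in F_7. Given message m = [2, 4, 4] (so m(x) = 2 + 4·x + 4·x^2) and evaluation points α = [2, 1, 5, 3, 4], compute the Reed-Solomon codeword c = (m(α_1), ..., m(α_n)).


c = [5, 3, 3, 1, 5]

Message polynomial: m(x) = 2 + 4·x + 4·x^2 (mod 7).
For each evaluation point α_i, compute m(α_i) mod 7:
  α_1 = 2: Horner steps 4 → 5 → 5, so m(2) = 5.
  α_2 = 1: Horner steps 4 → 1 → 3, so m(1) = 3.
  α_3 = 5: Horner steps 4 → 3 → 3, so m(5) = 3.
  α_4 = 3: Horner steps 4 → 2 → 1, so m(3) = 1.
  α_5 = 4: Horner steps 4 → 6 → 5, so m(4) = 5.
Codeword c = [5, 3, 3, 1, 5] ∈ F_7^5.


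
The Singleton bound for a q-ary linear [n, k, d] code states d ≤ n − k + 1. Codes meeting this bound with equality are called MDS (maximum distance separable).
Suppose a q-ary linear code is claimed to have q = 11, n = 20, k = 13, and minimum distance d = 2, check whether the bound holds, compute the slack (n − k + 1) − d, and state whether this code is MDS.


Singleton RHS = n − k + 1 = 8, slack = 6, bound satisfied, not MDS.

Singleton bound: d ≤ n − k + 1.
Here n = 20, k = 13, so n − k + 1 = 8.
Given d = 2, check d ≤ 8: YES.
Slack = (n − k + 1) − d = 6.
The code is NOT MDS (slack = 6 > 0).
Description: the claimed parameters are [20, 13, 2]_11; such a code would be non-MDS.


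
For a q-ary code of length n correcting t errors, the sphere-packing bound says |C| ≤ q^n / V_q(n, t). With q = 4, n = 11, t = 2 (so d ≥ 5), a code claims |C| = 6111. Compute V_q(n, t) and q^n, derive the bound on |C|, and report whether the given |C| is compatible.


V_q(n, t) = 529, q^n = 4194304, Hamming bound = 7928, |C| = 6111 ≤ bound (satisfied).

Step 1: Compute V_q(n, t) = Σ_{j=0}^2 C(n, j) (q−1)^j.
  j = 0: C(11,0)·(3)^0 = 1·1 = 1.
  j = 1: C(11,1)·(3)^1 = 11·3 = 33.
  j = 2: C(11,2)·(3)^2 = 55·9 = 495.
  V_q(n, t) = 1 + 33 + 495 = 529.
Step 2: q^n = 4^11 = 4194304.
Step 3: Hamming bound ⌊q^n / V_q(n,t)⌋ = ⌊4194304/529⌋ = 7928.
Step 4: Compare |C| = 6111 to 7928: satisfied.
The claimed |C| lies below the Hamming bound.


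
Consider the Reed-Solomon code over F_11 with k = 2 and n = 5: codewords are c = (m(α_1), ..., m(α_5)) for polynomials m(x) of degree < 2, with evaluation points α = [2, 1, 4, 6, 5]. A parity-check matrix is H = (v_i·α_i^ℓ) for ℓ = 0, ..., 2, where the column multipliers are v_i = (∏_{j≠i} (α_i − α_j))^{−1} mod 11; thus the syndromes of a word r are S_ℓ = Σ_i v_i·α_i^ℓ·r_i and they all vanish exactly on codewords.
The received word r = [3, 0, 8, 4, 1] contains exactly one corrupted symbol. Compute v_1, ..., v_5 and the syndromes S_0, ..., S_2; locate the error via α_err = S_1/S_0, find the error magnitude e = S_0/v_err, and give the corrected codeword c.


S = (10, 7, 6), error at position 3, error magnitude e = 10, c = [3, 0, 9, 4, 1].

Step 1: column multipliers v_i = (∏_{j≠i}(α_i − α_j))^{−1} mod 11.
  i = 1 (α = 2): (2−1)(2−4)(2−6)(2−5) = 1·(−2)·(−4)·(−3) = −24 ≡ 9, so v_1 = 9^{−1} = 5 (mod 11).
  i = 2 (α = 1): (1−2)(1−4)(1−6)(1−5) = (−1)·(−3)·(−5)·(−4) = 60 ≡ 5, so v_2 = 5^{−1} = 9 (mod 11).
  i = 3 (α = 4): (4−2)(4−1)(4−6)(4−5) = 2·3·(−2)·(−1) = 12 ≡ 1, so v_3 = 1^{−1} = 1 (mod 11).
  i = 4 (α = 6): (6−2)(6−1)(6−4)(6−5) = 4·5·2·1 = 40 ≡ 7, so v_4 = 7^{−1} = 8 (mod 11).
  i = 5 (α = 5): (5−2)(5−1)(5−4)(5−6) = 3·4·1·(−1) = −12 ≡ 10, so v_5 = 10^{−1} = 10 (mod 11).
  v = [5, 9, 1, 8, 10].
Step 2: syndromes of r = [3, 0, 8, 4, 1] (all sums mod 11).
  S_0 = Σ v_i r_i = 5·3 + 9·0 + 1·8 + 8·4 + 10·1 = 65 ≡ 10.
  S_1 = Σ v_i α_i r_i = 5·2·3 + 9·1·0 + 1·4·8 + 8·6·4 + 10·5·1 = 304 ≡ 7.
  α_i^2 mod 11 = [4, 1, 5, 3, 3].
  S_2 = Σ v_i α_i^2 r_i = 5·4·3 + 9·1·0 + 1·5·8 + 8·3·4 + 10·3·1 = 226 ≡ 6.
  S = (10, 7, 6) ≠ 0, so r is not a codeword (an error is present).
Step 3: locate the error. For a single error e at position i, S_ℓ = v_i·e·α_i^ℓ, so α_err = S_1/S_0.
  S_0^{−1} = 10^{−1} = 10 (mod 11), so α_err = 7·10 = 70 ≡ 4 = α_3. Error position i = 3.
  Consistency check: S_2/S_1 = 6·8 = 48 ≡ 4 = α_err ✓ (single-error assumption holds).
Step 4: error magnitude e = S_0/v_3 = S_0·∏_{j≠3}(α_3 − α_j) = 10·1 = 10 ≡ 10 (mod 11).
Step 5: correct position 3: c_3 = r_3 − e = 8 − 10 ≡ 9 (mod 11). Hence c = [3, 0, 9, 4, 1].
  Check: interpolating c through the α_i gives m(x) = 8 + 3·x (degree < 2) with m(α_i) = c_i for every i, so c is indeed a codeword.


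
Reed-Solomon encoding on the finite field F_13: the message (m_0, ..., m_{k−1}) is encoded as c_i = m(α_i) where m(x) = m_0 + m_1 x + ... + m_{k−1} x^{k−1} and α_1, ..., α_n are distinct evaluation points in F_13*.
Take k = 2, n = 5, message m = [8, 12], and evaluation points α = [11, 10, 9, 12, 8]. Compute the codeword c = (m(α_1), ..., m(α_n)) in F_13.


c = [10, 11, 12, 9, 0]

Message polynomial: m(x) = 8 + 12·x (mod 13).
For each evaluation point α_i, compute m(α_i) mod 13:
  α_1 = 11: Horner steps 12 → 10, so m(11) = 10.
  α_2 = 10: Horner steps 12 → 11, so m(10) = 11.
  α_3 = 9: Horner steps 12 → 12, so m(9) = 12.
  α_4 = 12: Horner steps 12 → 9, so m(12) = 9.
  α_5 = 8: Horner steps 12 → 0, so m(8) = 0.
Codeword c = [10, 11, 12, 9, 0] ∈ F_13^5.


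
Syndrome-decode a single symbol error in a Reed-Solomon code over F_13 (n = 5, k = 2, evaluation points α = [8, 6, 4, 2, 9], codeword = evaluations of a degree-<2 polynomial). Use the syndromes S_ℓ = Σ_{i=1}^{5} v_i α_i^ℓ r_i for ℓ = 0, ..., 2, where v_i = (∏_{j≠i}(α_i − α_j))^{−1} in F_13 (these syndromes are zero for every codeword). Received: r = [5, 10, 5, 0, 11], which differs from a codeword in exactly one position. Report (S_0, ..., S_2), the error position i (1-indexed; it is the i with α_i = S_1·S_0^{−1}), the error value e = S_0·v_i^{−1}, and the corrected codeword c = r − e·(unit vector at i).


S = (4, 6, 9), error at position 1, error magnitude e = 3, c = [2, 10, 5, 0, 11].

Step 1: column multipliers v_i = (∏_{j≠i}(α_i − α_j))^{−1} mod 13.
  i = 1 (α = 8): (8−6)(8−4)(8−2)(8−9) = 2·4·6·(−1) = −48 ≡ 4, so v_1 = 4^{−1} = 10 (mod 13).
  i = 2 (α = 6): (6−8)(6−4)(6−2)(6−9) = (−2)·2·4·(−3) = 48 ≡ 9, so v_2 = 9^{−1} = 3 (mod 13).
  i = 3 (α = 4): (4−8)(4−6)(4−2)(4−9) = (−4)·(−2)·2·(−5) = −80 ≡ 11, so v_3 = 11^{−1} = 6 (mod 13).
  i = 4 (α = 2): (2−8)(2−6)(2−4)(2−9) = (−6)·(−4)·(−2)·(−7) = 336 ≡ 11, so v_4 = 11^{−1} = 6 (mod 13).
  i = 5 (α = 9): (9−8)(9−6)(9−4)(9−2) = 1·3·5·7 = 105 ≡ 1, so v_5 = 1^{−1} = 1 (mod 13).
  v = [10, 3, 6, 6, 1].
Step 2: syndromes of r = [5, 10, 5, 0, 11] (all sums mod 13).
  S_0 = Σ v_i r_i = 10·5 + 3·10 + 6·5 + 6·0 + 1·11 = 121 ≡ 4.
  S_1 = Σ v_i α_i r_i = 10·8·5 + 3·6·10 + 6·4·5 + 6·2·0 + 1·9·11 = 799 ≡ 6.
  α_i^2 mod 13 = [12, 10, 3, 4, 3].
  S_2 = Σ v_i α_i^2 r_i = 10·12·5 + 3·10·10 + 6·3·5 + 6·4·0 + 1·3·11 = 1023 ≡ 9.
  S = (4, 6, 9) ≠ 0, so r is not a codeword (an error is present).
Step 3: locate the error. For a single error e at position i, S_ℓ = v_i·e·α_i^ℓ, so α_err = S_1/S_0.
  S_0^{−1} = 4^{−1} = 10 (mod 13), so α_err = 6·10 = 60 ≡ 8 = α_1. Error position i = 1.
  Consistency check: S_2/S_1 = 9·11 = 99 ≡ 8 = α_err ✓ (single-error assumption holds).
Step 4: error magnitude e = S_0/v_1 = S_0·∏_{j≠1}(α_1 − α_j) = 4·4 = 16 ≡ 3 (mod 13).
Step 5: correct position 1: c_1 = r_1 − e = 5 − 3 ≡ 2 (mod 13). Hence c = [2, 10, 5, 0, 11].
  Check: interpolating c through the α_i gives m(x) = 8 + 9·x (degree < 2) with m(α_i) = c_i for every i, so c is indeed a codeword.


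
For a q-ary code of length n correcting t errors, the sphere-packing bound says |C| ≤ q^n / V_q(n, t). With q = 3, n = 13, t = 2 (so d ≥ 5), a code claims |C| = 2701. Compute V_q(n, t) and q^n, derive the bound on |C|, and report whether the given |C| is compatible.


V_q(n, t) = 339, q^n = 1594323, Hamming bound = 4703, |C| = 2701 ≤ bound (satisfied).

Step 1: Compute V_q(n, t) = Σ_{j=0}^2 C(n, j) (q−1)^j.
  j = 0: C(13,0)·(2)^0 = 1·1 = 1.
  j = 1: C(13,1)·(2)^1 = 13·2 = 26.
  j = 2: C(13,2)·(2)^2 = 78·4 = 312.
  V_q(n, t) = 1 + 26 + 312 = 339.
Step 2: q^n = 3^13 = 1594323.
Step 3: Hamming bound ⌊q^n / V_q(n,t)⌋ = ⌊1594323/339⌋ = 4703.
Step 4: Compare |C| = 2701 to 4703: satisfied.
The claimed |C| lies below the Hamming bound.


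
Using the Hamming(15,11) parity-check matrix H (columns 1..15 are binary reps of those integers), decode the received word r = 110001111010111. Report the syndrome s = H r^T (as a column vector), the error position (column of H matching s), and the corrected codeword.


s = (0, 1, 0, 0)^T, error position = 4, corrected codeword c = 110101111010111

Compute s = H r^T mod 2 one row at a time:
  s_1 = 1 + 1 + 0 + 1 + 0 + 1 + 1 + 1 = 6 ≡ 0 (mod 2).
  s_2 = 0 + 0 + 1 + 1 + 0 + 1 + 1 + 1 = 5 ≡ 1 (mod 2).
  s_3 = 1 + 0 + 1 + 1 + 0 + 1 + 1 + 1 = 6 ≡ 0 (mod 2).
  s_4 = 1 + 0 + 0 + 1 + 1 + 1 + 1 + 1 = 6 ≡ 0 (mod 2).
s = (0, 1, 0, 0)^T — this equals column 4 of H (binary 0100), so error is at position 4.
Correct: flip bit 4 of r = 110001111010111 to get c = 110101111010111.


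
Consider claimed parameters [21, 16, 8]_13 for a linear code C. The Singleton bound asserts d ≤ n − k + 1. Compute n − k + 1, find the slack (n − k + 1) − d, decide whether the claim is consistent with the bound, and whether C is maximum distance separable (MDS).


Singleton RHS = n − k + 1 = 6, slack = -2, bound violated (no such code; not MDS).

Singleton bound: d ≤ n − k + 1.
Here n = 21, k = 16, so n − k + 1 = 6.
Given d = 8, check d ≤ 6: NO.
Slack = (n − k + 1) − d = -2.
The slack is negative: d = 8 exceeds n − k + 1 = 6 by 2, so the Singleton bound is violated and no linear [21, 16, 8]_13 code can exist. In particular it is not MDS (MDS requires d = n − k + 1 exactly).
Description: the claimed parameters are [21, 16, 8]_13; such a code would be impossible (violates the Singleton bound).


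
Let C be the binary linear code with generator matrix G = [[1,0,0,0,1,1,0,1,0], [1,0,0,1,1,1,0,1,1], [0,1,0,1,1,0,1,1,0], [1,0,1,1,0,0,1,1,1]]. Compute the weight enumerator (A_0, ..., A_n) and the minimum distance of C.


Weight distribution: A_0 = 1, A_2 = 1, A_4 = 3, A_5 = 8, A_6 = 3. Minimum distance d = 2.

Enumerate all 2^4 = 16 messages m ∈ F_2^4.
For each, compute codeword c = mG in F_2^9, then tally its weight.
  m = 0000 → c = 000000000, weight = 0.
  m = 1000 → c = 100011010, weight = 4.
  m = 0100 → c = 100111011, weight = 6.
  m = 1100 → c = 000100001, weight = 2.
  m = 0010 → c = 010110110, weight = 5.
  m = 1010 → c = 110101100, weight = 5.
  m = 0110 → c = 110001101, weight = 5.
  m = 1110 → c = 010010111, weight = 5.
  m = 0001 → c = 101100111, weight = 6.
  m = 1001 → c = 001111101, weight = 6.
  m = 0101 → c = 001011100, weight = 4.
  m = 1101 → c = 101000110, weight = 4.
  m = 0011 → c = 111010001, weight = 5.
  m = 1011 → c = 011001011, weight = 5.
  m = 0111 → c = 011101010, weight = 5.
  m = 1111 → c = 111110000, weight = 5.
Tally weights:
  weight 0: 1 codewords.
  weight 2: 1 codewords.
  weight 4: 3 codewords.
  weight 5: 8 codewords.
  weight 6: 3 codewords.
Minimum distance d = smallest w > 0 with A_w > 0 = 2.
Sanity: Σ A_w = 16 = 2^4 = 16 ✓.


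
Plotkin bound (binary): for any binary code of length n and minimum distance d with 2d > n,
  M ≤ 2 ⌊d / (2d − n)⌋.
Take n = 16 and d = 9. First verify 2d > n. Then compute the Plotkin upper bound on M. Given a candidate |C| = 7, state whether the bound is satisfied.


Plotkin bound M ≤ 8; given |C| = 7 ≤ bound (satisfied).

Check applicability: 2d = 18, n = 16.
2d − n = 2 > 0, so Plotkin applies.
Compute d/(2d−n) = 9/2 ≈ 4.5000.
⌊d/(2d−n)⌋ = 4.
Plotkin bound: M ≤ 2·4 = 8.
Given |C| = 7, check: satisfied.
This |C| is below the Plotkin bound.


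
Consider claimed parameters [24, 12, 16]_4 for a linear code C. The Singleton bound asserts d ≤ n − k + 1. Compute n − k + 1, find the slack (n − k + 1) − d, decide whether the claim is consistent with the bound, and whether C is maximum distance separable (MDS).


Singleton RHS = n − k + 1 = 13, slack = -3, bound violated (no such code; not MDS).

Singleton bound: d ≤ n − k + 1.
Here n = 24, k = 12, so n − k + 1 = 13.
Given d = 16, check d ≤ 13: NO.
Slack = (n − k + 1) − d = -3.
The slack is negative: d = 16 exceeds n − k + 1 = 13 by 3, so the Singleton bound is violated and no linear [24, 12, 16]_4 code can exist. In particular it is not MDS (MDS requires d = n − k + 1 exactly).
Description: the claimed parameters are [24, 12, 16]_4; such a code would be impossible (violates the Singleton bound).


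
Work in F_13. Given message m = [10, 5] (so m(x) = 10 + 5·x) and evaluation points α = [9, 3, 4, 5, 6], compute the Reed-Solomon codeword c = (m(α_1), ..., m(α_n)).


c = [3, 12, 4, 9, 1]

Message polynomial: m(x) = 10 + 5·x (mod 13).
For each evaluation point α_i, compute m(α_i) mod 13:
  α_1 = 9: Horner steps 5 → 3, so m(9) = 3.
  α_2 = 3: Horner steps 5 → 12, so m(3) = 12.
  α_3 = 4: Horner steps 5 → 4, so m(4) = 4.
  α_4 = 5: Horner steps 5 → 9, so m(5) = 9.
  α_5 = 6: Horner steps 5 → 1, so m(6) = 1.
Codeword c = [3, 12, 4, 9, 1] ∈ F_13^5.


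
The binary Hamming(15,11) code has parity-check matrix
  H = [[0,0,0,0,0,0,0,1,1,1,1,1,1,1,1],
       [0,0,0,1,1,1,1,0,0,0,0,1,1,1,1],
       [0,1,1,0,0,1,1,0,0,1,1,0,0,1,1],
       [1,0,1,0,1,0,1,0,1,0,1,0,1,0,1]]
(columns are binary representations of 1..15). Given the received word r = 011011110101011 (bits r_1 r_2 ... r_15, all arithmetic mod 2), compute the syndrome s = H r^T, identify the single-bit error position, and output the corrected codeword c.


s = (1, 0, 1, 0)^T, error position = 10, corrected codeword c = 011011110001011

Compute s = H r^T mod 2 one row at a time:
  s_1 = 1 + 0 + 1 + 0 + 1 + 0 + 1 + 1 = 5 ≡ 1 (mod 2).
  s_2 = 0 + 1 + 1 + 1 + 1 + 0 + 1 + 1 = 6 ≡ 0 (mod 2).
  s_3 = 1 + 1 + 1 + 1 + 1 + 0 + 1 + 1 = 7 ≡ 1 (mod 2).
  s_4 = 0 + 1 + 1 + 1 + 0 + 0 + 0 + 1 = 4 ≡ 0 (mod 2).
s = (1, 0, 1, 0)^T — this equals column 10 of H (binary 1010), so error is at position 10.
Correct: flip bit 10 of r = 011011110101011 to get c = 011011110001011.


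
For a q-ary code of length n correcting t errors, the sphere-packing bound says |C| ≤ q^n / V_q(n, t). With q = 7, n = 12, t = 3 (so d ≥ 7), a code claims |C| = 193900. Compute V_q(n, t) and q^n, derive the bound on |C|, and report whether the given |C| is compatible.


V_q(n, t) = 49969, q^n = 13841287201, Hamming bound = 276997, |C| = 193900 ≤ bound (satisfied).

Step 1: Compute V_q(n, t) = Σ_{j=0}^3 C(n, j) (q−1)^j.
  j = 0: C(12,0)·(6)^0 = 1·1 = 1.
  j = 1: C(12,1)·(6)^1 = 12·6 = 72.
  j = 2: C(12,2)·(6)^2 = 66·36 = 2376.
  j = 3: C(12,3)·(6)^3 = 220·216 = 47520.
  V_q(n, t) = 1 + 72 + 2376 + 47520 = 49969.
Step 2: q^n = 7^12 = 13841287201.
Step 3: Hamming bound ⌊q^n / V_q(n,t)⌋ = ⌊13841287201/49969⌋ = 276997.
Step 4: Compare |C| = 193900 to 276997: satisfied.
The claimed |C| lies below the Hamming bound.


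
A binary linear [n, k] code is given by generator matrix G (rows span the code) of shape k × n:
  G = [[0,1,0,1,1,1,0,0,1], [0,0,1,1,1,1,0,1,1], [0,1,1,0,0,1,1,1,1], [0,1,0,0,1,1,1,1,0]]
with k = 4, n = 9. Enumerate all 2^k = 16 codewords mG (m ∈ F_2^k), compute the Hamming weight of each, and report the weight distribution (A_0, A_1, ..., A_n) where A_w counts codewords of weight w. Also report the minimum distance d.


Weight distribution: A_0 = 1, A_3 = 4, A_4 = 5, A_5 = 4, A_6 = 2. Minimum distance d = 3.

Enumerate all 2^4 = 16 messages m ∈ F_2^4.
For each, compute codeword c = mG in F_2^9, then tally its weight.
  m = 0000 → c = 000000000, weight = 0.
  m = 1000 → c = 010111001, weight = 5.
  m = 0100 → c = 001111011, weight = 6.
  m = 1100 → c = 011000010, weight = 3.
  m = 0010 → c = 011001111, weight = 6.
  m = 1010 → c = 001110110, weight = 5.
  m = 0110 → c = 010110100, weight = 4.
  m = 1110 → c = 000001101, weight = 3.
  m = 0001 → c = 010011110, weight = 5.
  m = 1001 → c = 000100111, weight = 4.
  m = 0101 → c = 011100101, weight = 5.
  m = 1101 → c = 001011100, weight = 4.
  m = 0011 → c = 001010001, weight = 3.
  m = 1011 → c = 011101000, weight = 4.
  m = 0111 → c = 000101010, weight = 3.
  m = 1111 → c = 010010011, weight = 4.
Tally weights:
  weight 0: 1 codewords.
  weight 3: 4 codewords.
  weight 4: 5 codewords.
  weight 5: 4 codewords.
  weight 6: 2 codewords.
Minimum distance d = smallest w > 0 with A_w > 0 = 3.
Sanity: Σ A_w = 16 = 2^4 = 16 ✓.


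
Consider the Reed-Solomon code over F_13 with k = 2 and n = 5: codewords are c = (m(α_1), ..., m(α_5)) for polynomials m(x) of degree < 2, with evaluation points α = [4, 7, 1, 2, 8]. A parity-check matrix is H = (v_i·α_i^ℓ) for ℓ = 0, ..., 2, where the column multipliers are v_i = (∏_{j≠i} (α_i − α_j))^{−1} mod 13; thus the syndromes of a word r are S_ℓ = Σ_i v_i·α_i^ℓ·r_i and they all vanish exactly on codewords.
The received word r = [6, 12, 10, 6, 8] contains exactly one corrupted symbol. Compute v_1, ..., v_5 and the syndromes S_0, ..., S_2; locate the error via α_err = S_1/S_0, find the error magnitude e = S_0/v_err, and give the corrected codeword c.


S = (3, 12, 9), error at position 1, error magnitude e = 8, c = [11, 12, 10, 6, 8].

Step 1: column multipliers v_i = (∏_{j≠i}(α_i − α_j))^{−1} mod 13.
  i = 1 (α = 4): (4−7)(4−1)(4−2)(4−8) = (−3)·3·2·(−4) = 72 ≡ 7, so v_1 = 7^{−1} = 2 (mod 13).
  i = 2 (α = 7): (7−4)(7−1)(7−2)(7−8) = 3·6·5·(−1) = −90 ≡ 1, so v_2 = 1^{−1} = 1 (mod 13).
  i = 3 (α = 1): (1−4)(1−7)(1−2)(1−8) = (−3)·(−6)·(−1)·(−7) = 126 ≡ 9, so v_3 = 9^{−1} = 3 (mod 13).
  i = 4 (α = 2): (2−4)(2−7)(2−1)(2−8) = (−2)·(−5)·1·(−6) = −60 ≡ 5, so v_4 = 5^{−1} = 8 (mod 13).
  i = 5 (α = 8): (8−4)(8−7)(8−1)(8−2) = 4·1·7·6 = 168 ≡ 12, so v_5 = 12^{−1} = 12 (mod 13).
  v = [2, 1, 3, 8, 12].
Step 2: syndromes of r = [6, 12, 10, 6, 8] (all sums mod 13).
  S_0 = Σ v_i r_i = 2·6 + 1·12 + 3·10 + 8·6 + 12·8 = 198 ≡ 3.
  S_1 = Σ v_i α_i r_i = 2·4·6 + 1·7·12 + 3·1·10 + 8·2·6 + 12·8·8 = 1026 ≡ 12.
  α_i^2 mod 13 = [3, 10, 1, 4, 12].
  S_2 = Σ v_i α_i^2 r_i = 2·3·6 + 1·10·12 + 3·1·10 + 8·4·6 + 12·12·8 = 1530 ≡ 9.
  S = (3, 12, 9) ≠ 0, so r is not a codeword (an error is present).
Step 3: locate the error. For a single error e at position i, S_ℓ = v_i·e·α_i^ℓ, so α_err = S_1/S_0.
  S_0^{−1} = 3^{−1} = 9 (mod 13), so α_err = 12·9 = 108 ≡ 4 = α_1. Error position i = 1.
  Consistency check: S_2/S_1 = 9·12 = 108 ≡ 4 = α_err ✓ (single-error assumption holds).
Step 4: error magnitude e = S_0/v_1 = S_0·∏_{j≠1}(α_1 − α_j) = 3·7 = 21 ≡ 8 (mod 13).
Step 5: correct position 1: c_1 = r_1 − e = 6 − 8 ≡ 11 (mod 13). Hence c = [11, 12, 10, 6, 8].
  Check: interpolating c through the α_i gives m(x) = 1 + 9·x (degree < 2) with m(α_i) = c_i for every i, so c is indeed a codeword.


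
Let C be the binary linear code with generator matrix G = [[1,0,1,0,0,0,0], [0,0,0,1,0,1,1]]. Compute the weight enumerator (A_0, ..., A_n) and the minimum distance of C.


Weight distribution: A_0 = 1, A_2 = 1, A_3 = 1, A_5 = 1. Minimum distance d = 2.

Enumerate all 2^2 = 4 messages m ∈ F_2^2.
For each, compute codeword c = mG in F_2^7, then tally its weight.
  m = 00 → c = 0000000, weight = 0.
  m = 10 → c = 1010000, weight = 2.
  m = 01 → c = 0001011, weight = 3.
  m = 11 → c = 1011011, weight = 5.
Tally weights:
  weight 0: 1 codewords.
  weight 2: 1 codewords.
  weight 3: 1 codewords.
  weight 5: 1 codewords.
Minimum distance d = smallest w > 0 with A_w > 0 = 2.
Sanity: Σ A_w = 4 = 2^2 = 4 ✓.


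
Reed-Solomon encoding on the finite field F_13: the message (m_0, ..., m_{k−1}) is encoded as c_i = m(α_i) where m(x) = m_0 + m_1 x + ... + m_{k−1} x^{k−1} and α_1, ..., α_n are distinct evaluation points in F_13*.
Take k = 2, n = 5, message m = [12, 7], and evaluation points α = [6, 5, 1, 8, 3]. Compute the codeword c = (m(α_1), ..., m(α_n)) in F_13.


c = [2, 8, 6, 3, 7]

Message polynomial: m(x) = 12 + 7·x (mod 13).
For each evaluation point α_i, compute m(α_i) mod 13:
  α_1 = 6: Horner steps 7 → 2, so m(6) = 2.
  α_2 = 5: Horner steps 7 → 8, so m(5) = 8.
  α_3 = 1: Horner steps 7 → 6, so m(1) = 6.
  α_4 = 8: Horner steps 7 → 3, so m(8) = 3.
  α_5 = 3: Horner steps 7 → 7, so m(3) = 7.
Codeword c = [2, 8, 6, 3, 7] ∈ F_13^5.


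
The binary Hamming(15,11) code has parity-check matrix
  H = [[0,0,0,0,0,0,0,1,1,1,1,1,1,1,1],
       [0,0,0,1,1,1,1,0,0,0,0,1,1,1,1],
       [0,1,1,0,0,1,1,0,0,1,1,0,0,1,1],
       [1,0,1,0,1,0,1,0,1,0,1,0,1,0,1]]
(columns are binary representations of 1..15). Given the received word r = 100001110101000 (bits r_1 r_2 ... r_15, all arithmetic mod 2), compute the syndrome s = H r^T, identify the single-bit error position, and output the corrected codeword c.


s = (1, 1, 1, 0)^T, error position = 14, corrected codeword c = 100001110101010

Compute s = H r^T mod 2 one row at a time:
  s_1 = 1 + 0 + 1 + 0 + 1 + 0 + 0 + 0 = 3 ≡ 1 (mod 2).
  s_2 = 0 + 0 + 1 + 1 + 1 + 0 + 0 + 0 = 3 ≡ 1 (mod 2).
  s_3 = 0 + 0 + 1 + 1 + 1 + 0 + 0 + 0 = 3 ≡ 1 (mod 2).
  s_4 = 1 + 0 + 0 + 1 + 0 + 0 + 0 + 0 = 2 ≡ 0 (mod 2).
s = (1, 1, 1, 0)^T — this equals column 14 of H (binary 1110), so error is at position 14.
Correct: flip bit 14 of r = 100001110101000 to get c = 100001110101010.


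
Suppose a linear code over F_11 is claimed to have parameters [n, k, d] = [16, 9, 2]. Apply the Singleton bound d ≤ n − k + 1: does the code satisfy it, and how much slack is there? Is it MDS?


Singleton RHS = n − k + 1 = 8, slack = 6, bound satisfied, not MDS.

Singleton bound: d ≤ n − k + 1.
Here n = 16, k = 9, so n − k + 1 = 8.
Given d = 2, check d ≤ 8: YES.
Slack = (n − k + 1) − d = 6.
The code is NOT MDS (slack = 6 > 0).
Description: the claimed parameters are [16, 9, 2]_11; such a code would be non-MDS.


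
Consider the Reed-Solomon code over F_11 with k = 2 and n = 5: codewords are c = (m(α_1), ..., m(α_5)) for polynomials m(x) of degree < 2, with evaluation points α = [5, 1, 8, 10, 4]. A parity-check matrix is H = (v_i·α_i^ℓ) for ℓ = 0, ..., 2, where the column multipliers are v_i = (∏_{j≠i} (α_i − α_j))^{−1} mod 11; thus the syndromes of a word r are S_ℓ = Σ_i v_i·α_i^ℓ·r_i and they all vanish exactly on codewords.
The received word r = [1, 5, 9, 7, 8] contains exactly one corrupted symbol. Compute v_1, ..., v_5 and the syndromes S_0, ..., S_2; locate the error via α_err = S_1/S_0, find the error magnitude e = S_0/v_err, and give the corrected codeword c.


S = (10, 7, 6), error at position 5, error magnitude e = 6, c = [1, 5, 9, 7, 2].

Step 1: column multipliers v_i = (∏_{j≠i}(α_i − α_j))^{−1} mod 11.
  i = 1 (α = 5): (5−1)(5−8)(5−10)(5−4) = 4·(−3)·(−5)·1 = 60 ≡ 5, so v_1 = 5^{−1} = 9 (mod 11).
  i = 2 (α = 1): (1−5)(1−8)(1−10)(1−4) = (−4)·(−7)·(−9)·(−3) = 756 ≡ 8, so v_2 = 8^{−1} = 7 (mod 11).
  i = 3 (α = 8): (8−5)(8−1)(8−10)(8−4) = 3·7·(−2)·4 = −168 ≡ 8, so v_3 = 8^{−1} = 7 (mod 11).
  i = 4 (α = 10): (10−5)(10−1)(10−8)(10−4) = 5·9·2·6 = 540 ≡ 1, so v_4 = 1^{−1} = 1 (mod 11).
  i = 5 (α = 4): (4−5)(4−1)(4−8)(4−10) = (−1)·3·(−4)·(−6) = −72 ≡ 5, so v_5 = 5^{−1} = 9 (mod 11).
  v = [9, 7, 7, 1, 9].
Step 2: syndromes of r = [1, 5, 9, 7, 8] (all sums mod 11).
  S_0 = Σ v_i r_i = 9·1 + 7·5 + 7·9 + 1·7 + 9·8 = 186 ≡ 10.
  S_1 = Σ v_i α_i r_i = 9·5·1 + 7·1·5 + 7·8·9 + 1·10·7 + 9·4·8 = 942 ≡ 7.
  α_i^2 mod 11 = [3, 1, 9, 1, 5].
  S_2 = Σ v_i α_i^2 r_i = 9·3·1 + 7·1·5 + 7·9·9 + 1·1·7 + 9·5·8 = 996 ≡ 6.
  S = (10, 7, 6) ≠ 0, so r is not a codeword (an error is present).
Step 3: locate the error. For a single error e at position i, S_ℓ = v_i·e·α_i^ℓ, so α_err = S_1/S_0.
  S_0^{−1} = 10^{−1} = 10 (mod 11), so α_err = 7·10 = 70 ≡ 4 = α_5. Error position i = 5.
  Consistency check: S_2/S_1 = 6·8 = 48 ≡ 4 = α_err ✓ (single-error assumption holds).
Step 4: error magnitude e = S_0/v_5 = S_0·∏_{j≠5}(α_5 − α_j) = 10·5 = 50 ≡ 6 (mod 11).
Step 5: correct position 5: c_5 = r_5 − e = 8 − 6 ≡ 2 (mod 11). Hence c = [1, 5, 9, 7, 2].
  Check: interpolating c through the α_i gives m(x) = 6 + 10·x (degree < 2) with m(α_i) = c_i for every i, so c is indeed a codeword.
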